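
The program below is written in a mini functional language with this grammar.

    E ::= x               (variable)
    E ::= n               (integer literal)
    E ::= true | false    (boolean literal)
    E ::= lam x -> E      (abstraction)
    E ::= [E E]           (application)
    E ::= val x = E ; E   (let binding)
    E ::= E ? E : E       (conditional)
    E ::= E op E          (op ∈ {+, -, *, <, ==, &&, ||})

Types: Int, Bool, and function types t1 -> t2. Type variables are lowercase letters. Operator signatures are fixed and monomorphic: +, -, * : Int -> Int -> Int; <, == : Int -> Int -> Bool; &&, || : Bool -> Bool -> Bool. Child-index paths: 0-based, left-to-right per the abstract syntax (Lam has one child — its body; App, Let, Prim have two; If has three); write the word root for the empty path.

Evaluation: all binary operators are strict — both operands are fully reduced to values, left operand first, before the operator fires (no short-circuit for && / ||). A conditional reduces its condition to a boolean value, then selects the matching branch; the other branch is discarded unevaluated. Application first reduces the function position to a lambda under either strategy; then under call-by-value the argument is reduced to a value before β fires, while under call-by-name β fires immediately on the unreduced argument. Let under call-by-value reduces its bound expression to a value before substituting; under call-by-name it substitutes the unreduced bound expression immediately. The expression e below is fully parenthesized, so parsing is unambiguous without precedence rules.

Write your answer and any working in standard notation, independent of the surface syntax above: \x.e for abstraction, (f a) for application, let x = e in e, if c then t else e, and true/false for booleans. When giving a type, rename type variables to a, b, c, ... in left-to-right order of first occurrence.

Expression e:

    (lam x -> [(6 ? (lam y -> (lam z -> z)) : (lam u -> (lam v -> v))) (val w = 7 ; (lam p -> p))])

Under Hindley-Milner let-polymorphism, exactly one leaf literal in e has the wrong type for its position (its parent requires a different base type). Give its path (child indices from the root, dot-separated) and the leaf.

Answer: 0.0.0 : 6

Derivation:
  unify Int ~ Bool
  FAIL: mismatch Int ~ Bool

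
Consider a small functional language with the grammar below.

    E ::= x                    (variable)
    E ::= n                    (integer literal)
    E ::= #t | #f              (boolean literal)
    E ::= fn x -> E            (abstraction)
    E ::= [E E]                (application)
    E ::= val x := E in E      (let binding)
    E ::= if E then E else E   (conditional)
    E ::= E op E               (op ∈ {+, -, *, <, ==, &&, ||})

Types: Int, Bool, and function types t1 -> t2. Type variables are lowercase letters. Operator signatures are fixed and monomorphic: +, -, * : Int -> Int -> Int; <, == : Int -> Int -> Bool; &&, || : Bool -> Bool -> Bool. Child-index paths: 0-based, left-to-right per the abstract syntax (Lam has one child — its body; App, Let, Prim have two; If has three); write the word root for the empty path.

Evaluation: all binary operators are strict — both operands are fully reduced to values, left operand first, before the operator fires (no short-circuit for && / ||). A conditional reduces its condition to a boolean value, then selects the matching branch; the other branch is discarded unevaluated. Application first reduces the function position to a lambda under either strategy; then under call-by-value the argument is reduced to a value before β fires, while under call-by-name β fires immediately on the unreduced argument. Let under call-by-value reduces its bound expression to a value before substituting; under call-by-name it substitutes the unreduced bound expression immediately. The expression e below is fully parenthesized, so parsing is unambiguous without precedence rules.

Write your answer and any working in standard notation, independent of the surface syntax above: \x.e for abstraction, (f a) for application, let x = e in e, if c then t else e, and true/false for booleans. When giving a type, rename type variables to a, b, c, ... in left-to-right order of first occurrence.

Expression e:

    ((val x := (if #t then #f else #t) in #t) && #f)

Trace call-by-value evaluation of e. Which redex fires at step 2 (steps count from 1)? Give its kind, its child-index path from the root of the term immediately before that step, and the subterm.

Working:
step 0: ((let x = (if true then false else true) in true) && false)
step 1: [if@0.0] ((let x = false in true) && false)
step 2: [let@0] (true && false)

Answer: let at 0 : (let x = false in true)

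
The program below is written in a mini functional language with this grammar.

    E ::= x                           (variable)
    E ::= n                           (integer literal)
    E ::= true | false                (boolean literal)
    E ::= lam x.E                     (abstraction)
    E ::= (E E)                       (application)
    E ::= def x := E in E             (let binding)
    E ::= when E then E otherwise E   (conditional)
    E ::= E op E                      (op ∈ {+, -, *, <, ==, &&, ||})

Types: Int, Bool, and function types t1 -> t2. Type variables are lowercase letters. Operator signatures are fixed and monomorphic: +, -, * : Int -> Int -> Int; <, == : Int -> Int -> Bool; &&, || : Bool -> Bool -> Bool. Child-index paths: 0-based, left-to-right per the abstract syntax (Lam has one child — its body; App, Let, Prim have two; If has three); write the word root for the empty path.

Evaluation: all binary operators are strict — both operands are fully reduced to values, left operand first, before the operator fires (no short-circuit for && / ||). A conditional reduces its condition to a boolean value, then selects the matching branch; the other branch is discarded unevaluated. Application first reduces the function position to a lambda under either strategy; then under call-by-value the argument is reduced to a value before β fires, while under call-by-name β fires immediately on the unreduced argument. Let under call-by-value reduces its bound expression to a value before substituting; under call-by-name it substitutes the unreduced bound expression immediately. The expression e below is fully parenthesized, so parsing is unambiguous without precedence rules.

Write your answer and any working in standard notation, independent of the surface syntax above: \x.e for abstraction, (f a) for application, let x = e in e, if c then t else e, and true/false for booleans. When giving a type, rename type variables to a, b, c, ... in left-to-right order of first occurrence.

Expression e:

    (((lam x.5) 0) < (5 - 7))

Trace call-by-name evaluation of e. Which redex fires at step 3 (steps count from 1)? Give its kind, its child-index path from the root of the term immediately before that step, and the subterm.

Working:
step 0: (((\x.5) 0) < (5 - 7))
step 1: [beta@0] (5 < (5 - 7))
step 2: [delta@1] (5 < -2)
step 3: [delta@root] false

Answer: delta at root : (5 < -2)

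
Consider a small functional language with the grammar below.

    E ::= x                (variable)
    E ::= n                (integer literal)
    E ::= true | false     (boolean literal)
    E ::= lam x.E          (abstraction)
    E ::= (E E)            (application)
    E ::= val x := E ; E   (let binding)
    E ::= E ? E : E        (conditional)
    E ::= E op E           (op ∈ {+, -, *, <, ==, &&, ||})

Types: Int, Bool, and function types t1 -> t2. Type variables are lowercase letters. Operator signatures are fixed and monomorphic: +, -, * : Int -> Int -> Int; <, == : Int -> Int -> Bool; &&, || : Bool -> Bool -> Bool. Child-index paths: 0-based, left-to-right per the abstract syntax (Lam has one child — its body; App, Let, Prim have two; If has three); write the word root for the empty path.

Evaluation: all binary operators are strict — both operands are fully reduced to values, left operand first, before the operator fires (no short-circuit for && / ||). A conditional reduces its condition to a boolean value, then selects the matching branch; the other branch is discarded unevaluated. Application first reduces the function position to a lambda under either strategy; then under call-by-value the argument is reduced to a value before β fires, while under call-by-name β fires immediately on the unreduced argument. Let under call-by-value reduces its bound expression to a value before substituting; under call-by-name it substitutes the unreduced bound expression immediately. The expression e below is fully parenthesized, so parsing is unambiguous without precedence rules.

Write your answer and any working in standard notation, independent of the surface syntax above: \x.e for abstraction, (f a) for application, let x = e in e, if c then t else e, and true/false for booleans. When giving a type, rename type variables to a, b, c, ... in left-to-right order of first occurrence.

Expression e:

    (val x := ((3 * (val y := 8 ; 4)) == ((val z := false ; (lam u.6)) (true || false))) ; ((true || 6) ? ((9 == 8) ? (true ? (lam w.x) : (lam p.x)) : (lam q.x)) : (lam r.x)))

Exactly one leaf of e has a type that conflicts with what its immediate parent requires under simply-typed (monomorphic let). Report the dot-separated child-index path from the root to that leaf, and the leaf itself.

Trace:
  unify Int ~ Int
let y : Int
  unify Int ~ Int
  unify Int ~ Int
let z : Bool
\u._ : a -> Int
  unify Bool ~ Bool
  unify Bool ~ Bool
  unify a -> Int ~ Bool -> b
  unify a ~ Bool
  unify Int ~ b
_ _ : Int
  unify Int ~ Int
let x : Bool
  unify Bool ~ Bool
  unify Int ~ Bool
  FAIL: mismatch Int ~ Bool

Answer: 1.0.1 : 6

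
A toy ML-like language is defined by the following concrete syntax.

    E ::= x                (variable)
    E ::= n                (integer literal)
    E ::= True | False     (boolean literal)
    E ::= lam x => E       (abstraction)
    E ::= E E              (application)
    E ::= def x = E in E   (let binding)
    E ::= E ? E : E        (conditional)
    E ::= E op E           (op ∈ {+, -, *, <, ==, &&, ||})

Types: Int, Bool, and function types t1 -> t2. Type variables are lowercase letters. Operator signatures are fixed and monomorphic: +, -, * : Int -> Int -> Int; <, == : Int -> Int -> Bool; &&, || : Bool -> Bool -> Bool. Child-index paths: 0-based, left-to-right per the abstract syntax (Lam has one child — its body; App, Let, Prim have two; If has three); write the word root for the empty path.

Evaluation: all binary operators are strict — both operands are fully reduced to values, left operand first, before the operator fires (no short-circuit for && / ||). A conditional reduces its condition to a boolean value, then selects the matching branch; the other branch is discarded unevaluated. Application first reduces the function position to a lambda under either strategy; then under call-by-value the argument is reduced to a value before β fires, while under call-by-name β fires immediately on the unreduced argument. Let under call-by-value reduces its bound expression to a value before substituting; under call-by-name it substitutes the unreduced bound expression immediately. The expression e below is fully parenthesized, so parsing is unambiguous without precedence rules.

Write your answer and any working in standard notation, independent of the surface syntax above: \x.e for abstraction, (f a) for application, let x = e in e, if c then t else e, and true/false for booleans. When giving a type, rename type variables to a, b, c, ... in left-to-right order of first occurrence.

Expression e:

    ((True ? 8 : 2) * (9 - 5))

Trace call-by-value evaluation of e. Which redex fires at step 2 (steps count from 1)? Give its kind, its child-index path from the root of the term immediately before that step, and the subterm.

Answer: delta at 1 : (9 - 5)

Working:
step 0: ((if true then 8 else 2) * (9 - 5))
step 1: [if@0] (8 * (9 - 5))
step 2: [delta@1] (8 * 4)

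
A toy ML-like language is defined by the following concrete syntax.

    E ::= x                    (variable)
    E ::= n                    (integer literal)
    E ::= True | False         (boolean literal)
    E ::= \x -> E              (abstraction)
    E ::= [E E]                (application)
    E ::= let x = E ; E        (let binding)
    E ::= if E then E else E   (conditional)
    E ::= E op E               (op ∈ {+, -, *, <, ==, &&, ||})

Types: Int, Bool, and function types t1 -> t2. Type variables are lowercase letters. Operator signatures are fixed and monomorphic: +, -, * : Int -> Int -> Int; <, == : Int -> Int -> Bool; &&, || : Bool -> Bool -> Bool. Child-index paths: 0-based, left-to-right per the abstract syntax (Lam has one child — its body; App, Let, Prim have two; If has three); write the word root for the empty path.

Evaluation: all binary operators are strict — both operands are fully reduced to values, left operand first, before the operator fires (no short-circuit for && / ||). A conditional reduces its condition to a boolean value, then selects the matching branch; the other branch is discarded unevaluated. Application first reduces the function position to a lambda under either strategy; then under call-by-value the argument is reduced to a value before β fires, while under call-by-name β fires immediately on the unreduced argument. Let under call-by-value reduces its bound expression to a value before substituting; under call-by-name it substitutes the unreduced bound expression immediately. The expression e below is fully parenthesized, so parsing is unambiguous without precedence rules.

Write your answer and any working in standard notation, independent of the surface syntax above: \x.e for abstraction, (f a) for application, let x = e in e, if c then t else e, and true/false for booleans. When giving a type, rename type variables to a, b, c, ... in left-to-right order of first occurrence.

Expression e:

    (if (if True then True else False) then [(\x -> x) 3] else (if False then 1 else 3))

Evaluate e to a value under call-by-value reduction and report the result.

Answer: 3

Trace:
step 0: (if (if true then true else false) then ((\x.x) 3) else (if false then 1 else 3))
step 1: [if@0] (if true then ((\x.x) 3) else (if false then 1 else 3))
step 2: [if@root] ((\x.x) 3)
step 3: [beta@root] 3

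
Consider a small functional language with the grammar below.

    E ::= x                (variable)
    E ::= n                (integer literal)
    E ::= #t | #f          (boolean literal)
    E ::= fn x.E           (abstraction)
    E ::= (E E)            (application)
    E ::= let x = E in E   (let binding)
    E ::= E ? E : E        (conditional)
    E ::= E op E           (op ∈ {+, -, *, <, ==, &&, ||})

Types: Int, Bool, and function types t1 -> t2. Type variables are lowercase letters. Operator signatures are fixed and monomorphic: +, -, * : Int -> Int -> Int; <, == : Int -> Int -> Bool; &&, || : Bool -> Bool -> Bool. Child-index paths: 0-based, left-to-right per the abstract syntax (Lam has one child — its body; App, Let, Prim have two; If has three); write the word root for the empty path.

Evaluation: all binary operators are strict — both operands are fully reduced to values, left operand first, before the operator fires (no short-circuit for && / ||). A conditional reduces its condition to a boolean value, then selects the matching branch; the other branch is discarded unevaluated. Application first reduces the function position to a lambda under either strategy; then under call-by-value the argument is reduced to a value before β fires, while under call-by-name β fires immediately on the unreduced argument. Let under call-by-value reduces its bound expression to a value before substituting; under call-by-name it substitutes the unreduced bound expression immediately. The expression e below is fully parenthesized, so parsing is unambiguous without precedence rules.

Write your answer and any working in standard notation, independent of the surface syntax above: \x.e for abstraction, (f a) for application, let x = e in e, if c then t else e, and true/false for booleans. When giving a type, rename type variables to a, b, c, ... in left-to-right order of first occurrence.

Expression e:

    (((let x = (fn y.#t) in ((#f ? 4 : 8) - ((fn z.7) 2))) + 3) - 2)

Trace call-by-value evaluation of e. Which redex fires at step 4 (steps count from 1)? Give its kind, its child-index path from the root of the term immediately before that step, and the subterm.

Answer: delta at 0.0 : (8 - 7)

Derivation:
step 0: (((let x = (\y.true) in ((if false then 4 else 8) - ((\z.7) 2))) + 3) - 2)
step 1: [let@0.0] ((((if false then 4 else 8) - ((\z.7) 2)) + 3) - 2)
step 2: [if@0.0.0] (((8 - ((\z.7) 2)) + 3) - 2)
step 3: [beta@0.0.1] (((8 - 7) + 3) - 2)
step 4: [delta@0.0] ((1 + 3) - 2)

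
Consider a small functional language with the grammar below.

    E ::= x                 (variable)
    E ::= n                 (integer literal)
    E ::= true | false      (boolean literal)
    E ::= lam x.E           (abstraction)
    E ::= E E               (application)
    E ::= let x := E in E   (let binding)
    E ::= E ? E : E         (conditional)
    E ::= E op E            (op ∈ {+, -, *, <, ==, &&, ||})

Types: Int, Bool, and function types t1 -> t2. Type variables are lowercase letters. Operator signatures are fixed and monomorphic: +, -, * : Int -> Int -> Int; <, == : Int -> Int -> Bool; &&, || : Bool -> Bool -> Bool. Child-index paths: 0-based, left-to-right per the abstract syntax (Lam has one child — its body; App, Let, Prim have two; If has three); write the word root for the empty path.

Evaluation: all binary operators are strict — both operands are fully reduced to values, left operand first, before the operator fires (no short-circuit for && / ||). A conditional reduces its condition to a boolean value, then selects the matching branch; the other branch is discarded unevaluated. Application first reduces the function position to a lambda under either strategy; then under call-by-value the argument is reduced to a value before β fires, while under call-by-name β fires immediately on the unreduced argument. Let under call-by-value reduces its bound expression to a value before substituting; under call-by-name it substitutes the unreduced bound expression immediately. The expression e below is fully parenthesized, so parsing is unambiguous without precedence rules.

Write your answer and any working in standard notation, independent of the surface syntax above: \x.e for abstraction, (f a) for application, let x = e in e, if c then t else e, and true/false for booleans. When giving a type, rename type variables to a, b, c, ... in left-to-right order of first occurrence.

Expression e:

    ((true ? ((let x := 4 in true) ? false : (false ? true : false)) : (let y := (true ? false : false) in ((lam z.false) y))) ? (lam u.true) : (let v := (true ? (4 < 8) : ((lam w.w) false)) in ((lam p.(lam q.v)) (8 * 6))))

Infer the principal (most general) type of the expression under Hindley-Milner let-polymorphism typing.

Working:
  unify Bool ~ Bool
let x : Int
  unify Bool ~ Bool
  unify Bool ~ Bool
  unify Bool ~ Bool
  unify Bool ~ Bool
  unify Bool ~ Bool
  unify Bool ~ Bool
let y : Bool
\z._ : a -> Bool
y : Bool
  unify a -> Bool ~ Bool -> b
  unify a ~ Bool
  unify Bool ~ b
_ _ : Bool
  unify Bool ~ Bool
  unify Bool ~ Bool
\u._ : c -> Bool
  unify Bool ~ Bool
  unify Int ~ Int
  unify Int ~ Int
w : d
\w._ : d -> d
  unify d -> d ~ Bool -> e
  unify d ~ Bool
  unify Bool ~ e
_ _ : Bool
  unify Bool ~ Bool
let v : Bool
v : Bool
\q._ : g -> Bool
\p._ : f -> g -> Bool
  unify Int ~ Int
  unify Int ~ Int
  unify f -> g -> Bool ~ Int -> h
  unify f ~ Int
  unify g -> Bool ~ h
_ _ : g -> Bool
  unify c -> Bool ~ g -> Bool
  unify c ~ g
  unify Bool ~ Bool

Answer: a -> Bool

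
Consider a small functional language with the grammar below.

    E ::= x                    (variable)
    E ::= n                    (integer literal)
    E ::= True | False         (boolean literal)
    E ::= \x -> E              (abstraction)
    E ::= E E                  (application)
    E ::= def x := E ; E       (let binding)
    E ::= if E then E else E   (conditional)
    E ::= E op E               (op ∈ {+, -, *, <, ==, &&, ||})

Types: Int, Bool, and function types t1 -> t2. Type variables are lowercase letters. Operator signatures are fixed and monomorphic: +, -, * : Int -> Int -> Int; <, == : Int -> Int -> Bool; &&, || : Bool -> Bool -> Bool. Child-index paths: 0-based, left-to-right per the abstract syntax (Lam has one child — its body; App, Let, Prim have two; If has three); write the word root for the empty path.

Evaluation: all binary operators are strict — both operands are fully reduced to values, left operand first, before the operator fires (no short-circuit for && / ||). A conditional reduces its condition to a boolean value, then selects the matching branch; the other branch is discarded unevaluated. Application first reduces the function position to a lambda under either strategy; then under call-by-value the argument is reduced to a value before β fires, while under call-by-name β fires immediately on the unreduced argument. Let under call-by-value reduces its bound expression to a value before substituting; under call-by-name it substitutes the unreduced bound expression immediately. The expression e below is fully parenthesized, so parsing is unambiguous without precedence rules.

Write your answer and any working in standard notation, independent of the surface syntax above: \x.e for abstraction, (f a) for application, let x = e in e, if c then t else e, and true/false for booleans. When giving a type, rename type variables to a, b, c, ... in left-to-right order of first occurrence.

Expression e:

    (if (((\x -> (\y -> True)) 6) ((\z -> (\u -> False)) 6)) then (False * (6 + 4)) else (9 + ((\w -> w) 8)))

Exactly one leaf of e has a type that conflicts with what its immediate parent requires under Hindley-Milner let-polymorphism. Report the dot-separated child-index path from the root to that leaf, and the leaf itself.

Trace:
\y._ : b -> Bool
\x._ : a -> b -> Bool
  unify a -> b -> Bool ~ Int -> c
  unify a ~ Int
  unify b -> Bool ~ c
_ _ : b -> Bool
\u._ : e -> Bool
\z._ : d -> e -> Bool
  unify d -> e -> Bool ~ Int -> f
  unify d ~ Int
  unify e -> Bool ~ f
_ _ : e -> Bool
  unify b -> Bool ~ (e -> Bool) -> g
  unify b ~ e -> Bool
  unify Bool ~ g
_ _ : Bool
  unify Bool ~ Bool
  unify Bool ~ Int
  FAIL: mismatch Bool ~ Int

Answer: 1.0 : false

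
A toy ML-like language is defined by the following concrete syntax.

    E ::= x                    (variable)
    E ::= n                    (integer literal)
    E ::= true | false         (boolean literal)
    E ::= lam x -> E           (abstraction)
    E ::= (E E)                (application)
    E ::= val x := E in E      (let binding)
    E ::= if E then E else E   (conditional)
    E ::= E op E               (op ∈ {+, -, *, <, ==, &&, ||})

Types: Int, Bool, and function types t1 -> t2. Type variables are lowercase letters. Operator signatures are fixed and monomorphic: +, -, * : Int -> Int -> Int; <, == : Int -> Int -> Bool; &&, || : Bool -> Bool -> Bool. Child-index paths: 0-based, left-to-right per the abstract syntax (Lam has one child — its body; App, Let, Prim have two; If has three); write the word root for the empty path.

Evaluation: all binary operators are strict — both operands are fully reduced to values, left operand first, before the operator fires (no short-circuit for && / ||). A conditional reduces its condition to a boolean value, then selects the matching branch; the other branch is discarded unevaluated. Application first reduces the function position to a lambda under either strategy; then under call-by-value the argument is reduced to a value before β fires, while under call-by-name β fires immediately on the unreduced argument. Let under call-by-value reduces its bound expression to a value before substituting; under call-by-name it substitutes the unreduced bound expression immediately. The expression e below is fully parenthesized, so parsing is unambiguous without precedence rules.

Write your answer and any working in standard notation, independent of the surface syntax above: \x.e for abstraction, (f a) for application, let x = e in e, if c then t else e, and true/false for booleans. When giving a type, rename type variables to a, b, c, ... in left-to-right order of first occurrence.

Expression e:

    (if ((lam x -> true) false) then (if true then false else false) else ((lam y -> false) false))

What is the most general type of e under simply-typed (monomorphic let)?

Trace:
\x._ : a -> Bool
  unify a -> Bool ~ Bool -> b
  unify a ~ Bool
  unify Bool ~ b
_ _ : Bool
  unify Bool ~ Bool
  unify Bool ~ Bool
  unify Bool ~ Bool
\y._ : c -> Bool
  unify c -> Bool ~ Bool -> d
  unify c ~ Bool
  unify Bool ~ d
_ _ : Bool
  unify Bool ~ Bool

Answer: Bool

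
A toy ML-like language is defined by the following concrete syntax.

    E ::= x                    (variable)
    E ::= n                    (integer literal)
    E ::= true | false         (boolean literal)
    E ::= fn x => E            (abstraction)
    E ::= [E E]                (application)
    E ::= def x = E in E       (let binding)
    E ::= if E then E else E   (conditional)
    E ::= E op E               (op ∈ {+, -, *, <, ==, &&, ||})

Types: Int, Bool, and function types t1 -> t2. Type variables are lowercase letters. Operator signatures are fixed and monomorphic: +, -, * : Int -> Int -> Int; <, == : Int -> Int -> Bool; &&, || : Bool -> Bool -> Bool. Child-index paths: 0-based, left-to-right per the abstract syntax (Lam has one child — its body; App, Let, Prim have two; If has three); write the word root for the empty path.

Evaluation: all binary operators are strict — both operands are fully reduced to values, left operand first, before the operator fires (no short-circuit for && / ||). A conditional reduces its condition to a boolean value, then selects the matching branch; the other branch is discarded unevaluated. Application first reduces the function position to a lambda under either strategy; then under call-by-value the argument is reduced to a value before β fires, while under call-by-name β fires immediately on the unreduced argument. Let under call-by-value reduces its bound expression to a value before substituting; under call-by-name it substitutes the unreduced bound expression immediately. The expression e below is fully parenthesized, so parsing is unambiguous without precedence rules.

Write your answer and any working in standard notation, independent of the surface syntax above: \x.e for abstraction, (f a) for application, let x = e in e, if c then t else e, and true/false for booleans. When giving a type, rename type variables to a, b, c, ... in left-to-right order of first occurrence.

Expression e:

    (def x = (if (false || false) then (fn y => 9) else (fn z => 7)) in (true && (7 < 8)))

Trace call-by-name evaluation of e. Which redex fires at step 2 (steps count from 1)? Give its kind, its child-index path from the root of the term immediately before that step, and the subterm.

Answer: delta at 1 : (7 < 8)

Derivation:
step 0: (let x = (if (false || false) then (\y.9) else (\z.7)) in (true && (7 < 8)))
step 1: [let@root] (true && (7 < 8))
step 2: [delta@1] (true && true)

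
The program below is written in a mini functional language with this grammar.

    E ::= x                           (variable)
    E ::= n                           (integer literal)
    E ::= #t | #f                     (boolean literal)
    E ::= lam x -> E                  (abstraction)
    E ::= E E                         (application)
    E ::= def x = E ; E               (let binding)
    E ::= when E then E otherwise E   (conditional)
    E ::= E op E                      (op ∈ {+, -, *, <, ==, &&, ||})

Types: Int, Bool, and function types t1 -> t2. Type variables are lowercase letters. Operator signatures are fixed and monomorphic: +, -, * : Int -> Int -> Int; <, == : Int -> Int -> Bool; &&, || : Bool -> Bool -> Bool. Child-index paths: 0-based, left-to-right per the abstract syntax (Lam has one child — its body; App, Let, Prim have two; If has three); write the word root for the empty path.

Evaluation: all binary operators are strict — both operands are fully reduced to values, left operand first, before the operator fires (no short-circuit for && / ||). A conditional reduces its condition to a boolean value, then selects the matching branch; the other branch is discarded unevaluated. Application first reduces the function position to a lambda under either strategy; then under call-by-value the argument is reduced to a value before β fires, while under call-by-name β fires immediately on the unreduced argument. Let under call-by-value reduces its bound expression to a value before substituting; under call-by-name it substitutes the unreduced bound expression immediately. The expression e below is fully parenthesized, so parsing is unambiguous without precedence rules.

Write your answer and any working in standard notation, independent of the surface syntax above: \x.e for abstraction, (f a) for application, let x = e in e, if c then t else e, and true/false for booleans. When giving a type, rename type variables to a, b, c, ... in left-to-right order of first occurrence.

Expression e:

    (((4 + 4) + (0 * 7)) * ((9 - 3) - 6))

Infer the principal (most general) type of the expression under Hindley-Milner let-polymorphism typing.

Derivation:
  unify Int ~ Int
  unify Int ~ Int
  unify Int ~ Int
  unify Int ~ Int
  unify Int ~ Int
  unify Int ~ Int
  unify Int ~ Int
  unify Int ~ Int
  unify Int ~ Int
  unify Int ~ Int
  unify Int ~ Int
  unify Int ~ Int

Answer: Int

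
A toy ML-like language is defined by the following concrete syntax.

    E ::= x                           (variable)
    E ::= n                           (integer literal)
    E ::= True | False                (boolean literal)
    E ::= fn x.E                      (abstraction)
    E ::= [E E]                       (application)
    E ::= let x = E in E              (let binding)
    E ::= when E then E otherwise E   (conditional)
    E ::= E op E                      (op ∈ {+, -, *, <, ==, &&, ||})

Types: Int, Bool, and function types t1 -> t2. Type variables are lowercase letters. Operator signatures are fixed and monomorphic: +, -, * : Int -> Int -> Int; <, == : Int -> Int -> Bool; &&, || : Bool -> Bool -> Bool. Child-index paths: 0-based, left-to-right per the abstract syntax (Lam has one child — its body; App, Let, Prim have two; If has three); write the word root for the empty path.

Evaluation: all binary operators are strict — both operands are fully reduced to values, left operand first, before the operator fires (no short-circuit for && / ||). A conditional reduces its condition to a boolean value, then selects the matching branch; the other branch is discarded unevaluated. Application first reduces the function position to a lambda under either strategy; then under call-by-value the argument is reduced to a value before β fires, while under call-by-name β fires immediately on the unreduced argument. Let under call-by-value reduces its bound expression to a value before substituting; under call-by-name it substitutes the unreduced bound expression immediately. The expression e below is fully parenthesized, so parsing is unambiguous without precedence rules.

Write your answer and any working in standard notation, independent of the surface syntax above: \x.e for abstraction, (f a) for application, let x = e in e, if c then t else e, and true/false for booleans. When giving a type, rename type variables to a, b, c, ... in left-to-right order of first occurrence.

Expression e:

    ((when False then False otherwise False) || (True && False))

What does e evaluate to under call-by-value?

Working:
step 0: ((if false then false else false) || (true && false))
step 1: [if@0] (false || (true && false))
step 2: [delta@1] (false || false)
step 3: [delta@root] false

Answer: false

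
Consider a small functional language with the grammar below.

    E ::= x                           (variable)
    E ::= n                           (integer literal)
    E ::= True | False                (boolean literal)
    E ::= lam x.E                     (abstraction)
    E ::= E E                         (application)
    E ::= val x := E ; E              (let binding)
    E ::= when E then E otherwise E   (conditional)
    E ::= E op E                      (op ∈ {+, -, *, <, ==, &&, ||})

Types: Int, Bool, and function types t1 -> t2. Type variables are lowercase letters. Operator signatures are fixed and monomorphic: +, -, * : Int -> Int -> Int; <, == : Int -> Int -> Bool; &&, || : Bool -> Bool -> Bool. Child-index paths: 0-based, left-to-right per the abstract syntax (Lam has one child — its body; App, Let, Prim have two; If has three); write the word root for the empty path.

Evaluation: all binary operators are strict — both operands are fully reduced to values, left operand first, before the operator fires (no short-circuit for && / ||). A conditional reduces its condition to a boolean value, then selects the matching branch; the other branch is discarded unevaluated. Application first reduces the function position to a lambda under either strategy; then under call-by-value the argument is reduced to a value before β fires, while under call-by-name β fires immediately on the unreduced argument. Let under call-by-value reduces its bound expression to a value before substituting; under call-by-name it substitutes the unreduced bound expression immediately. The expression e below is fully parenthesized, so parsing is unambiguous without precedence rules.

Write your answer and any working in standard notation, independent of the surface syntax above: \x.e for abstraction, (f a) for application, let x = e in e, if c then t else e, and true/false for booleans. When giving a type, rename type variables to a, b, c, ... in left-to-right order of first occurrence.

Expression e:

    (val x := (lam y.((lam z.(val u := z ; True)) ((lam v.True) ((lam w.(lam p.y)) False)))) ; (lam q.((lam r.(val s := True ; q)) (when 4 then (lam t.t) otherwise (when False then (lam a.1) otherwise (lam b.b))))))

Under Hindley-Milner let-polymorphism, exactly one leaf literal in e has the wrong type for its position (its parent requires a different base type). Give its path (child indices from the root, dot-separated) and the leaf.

Answer: 1.0.1.0 : 4

Trace:
z : b
let u : b
\z._ : b -> Bool
\v._ : c -> Bool
y : a
\p._ : e -> a
\w._ : d -> e -> a
  unify d -> e -> a ~ Bool -> f
  unify d ~ Bool
  unify e -> a ~ f
_ _ : e -> a
  unify c -> Bool ~ (e -> a) -> g
  unify c ~ e -> a
  unify Bool ~ g
_ _ : Bool
  unify b -> Bool ~ Bool -> h
  unify b ~ Bool
  unify Bool ~ h
_ _ : Bool
\y._ : a -> Bool
let x : forall. a -> Bool
let s : Bool
q : i
\r._ : j -> i
  unify Int ~ Bool
  FAIL: mismatch Int ~ Bool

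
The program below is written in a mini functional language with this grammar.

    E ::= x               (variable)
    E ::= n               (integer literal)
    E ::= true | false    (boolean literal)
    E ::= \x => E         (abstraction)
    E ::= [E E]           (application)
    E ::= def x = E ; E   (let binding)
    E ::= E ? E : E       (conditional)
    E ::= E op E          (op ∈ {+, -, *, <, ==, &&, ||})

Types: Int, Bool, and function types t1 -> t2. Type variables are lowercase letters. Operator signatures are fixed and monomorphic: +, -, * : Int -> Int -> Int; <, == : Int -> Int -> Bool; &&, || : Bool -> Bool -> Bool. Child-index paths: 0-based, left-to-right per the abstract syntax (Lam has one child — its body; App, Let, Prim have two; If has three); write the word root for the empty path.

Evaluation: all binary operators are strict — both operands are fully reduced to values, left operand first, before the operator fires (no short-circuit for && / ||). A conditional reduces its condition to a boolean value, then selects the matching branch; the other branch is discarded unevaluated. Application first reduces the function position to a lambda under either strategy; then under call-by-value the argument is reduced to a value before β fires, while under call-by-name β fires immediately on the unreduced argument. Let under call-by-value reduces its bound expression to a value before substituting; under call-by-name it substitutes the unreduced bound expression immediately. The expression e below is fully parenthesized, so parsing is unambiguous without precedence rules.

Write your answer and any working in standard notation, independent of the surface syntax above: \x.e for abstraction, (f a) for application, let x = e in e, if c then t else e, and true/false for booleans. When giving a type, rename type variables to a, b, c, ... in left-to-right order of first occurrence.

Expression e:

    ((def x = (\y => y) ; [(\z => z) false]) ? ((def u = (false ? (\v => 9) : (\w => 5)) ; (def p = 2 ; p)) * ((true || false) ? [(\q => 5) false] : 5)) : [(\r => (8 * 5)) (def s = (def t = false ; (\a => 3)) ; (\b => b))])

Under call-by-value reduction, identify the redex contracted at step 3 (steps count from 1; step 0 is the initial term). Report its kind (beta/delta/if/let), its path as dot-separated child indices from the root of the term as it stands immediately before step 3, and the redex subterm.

Answer: if at root : (if false then ((let u = (if false then (\v.9) else (\w.5)) in (let p = 2 in p)) * (if (true || false) then ((\q.5) false) else 5)) else ((\r.(8 * 5)) (let s = (let t = false in (\a.3)) in (\b.b))))

Working:
step 0: (if (let x = (\y.y) in ((\z.z) false)) then ((let u = (if false then (\v.9) else (\w.5)) in (let p = 2 in p)) * (if (true || false) then ((\q.5) false) else 5)) else ((\r.(8 * 5)) (let s = (let t = false in (\a.3)) in (\b.b))))
step 1: [let@0] (if ((\z.z) false) then ((let u = (if false then (\v.9) else (\w.5)) in (let p = 2 in p)) * (if (true || false) then ((\q.5) false) else 5)) else ((\r.(8 * 5)) (let s = (let t = false in (\a.3)) in (\b.b))))
step 2: [beta@0] (if false then ((let u = (if false then (\v.9) else (\w.5)) in (let p = 2 in p)) * (if (true || false) then ((\q.5) false) else 5)) else ((\r.(8 * 5)) (let s = (let t = false in (\a.3)) in (\b.b))))
step 3: [if@root] ((\r.(8 * 5)) (let s = (let t = false in (\a.3)) in (\b.b)))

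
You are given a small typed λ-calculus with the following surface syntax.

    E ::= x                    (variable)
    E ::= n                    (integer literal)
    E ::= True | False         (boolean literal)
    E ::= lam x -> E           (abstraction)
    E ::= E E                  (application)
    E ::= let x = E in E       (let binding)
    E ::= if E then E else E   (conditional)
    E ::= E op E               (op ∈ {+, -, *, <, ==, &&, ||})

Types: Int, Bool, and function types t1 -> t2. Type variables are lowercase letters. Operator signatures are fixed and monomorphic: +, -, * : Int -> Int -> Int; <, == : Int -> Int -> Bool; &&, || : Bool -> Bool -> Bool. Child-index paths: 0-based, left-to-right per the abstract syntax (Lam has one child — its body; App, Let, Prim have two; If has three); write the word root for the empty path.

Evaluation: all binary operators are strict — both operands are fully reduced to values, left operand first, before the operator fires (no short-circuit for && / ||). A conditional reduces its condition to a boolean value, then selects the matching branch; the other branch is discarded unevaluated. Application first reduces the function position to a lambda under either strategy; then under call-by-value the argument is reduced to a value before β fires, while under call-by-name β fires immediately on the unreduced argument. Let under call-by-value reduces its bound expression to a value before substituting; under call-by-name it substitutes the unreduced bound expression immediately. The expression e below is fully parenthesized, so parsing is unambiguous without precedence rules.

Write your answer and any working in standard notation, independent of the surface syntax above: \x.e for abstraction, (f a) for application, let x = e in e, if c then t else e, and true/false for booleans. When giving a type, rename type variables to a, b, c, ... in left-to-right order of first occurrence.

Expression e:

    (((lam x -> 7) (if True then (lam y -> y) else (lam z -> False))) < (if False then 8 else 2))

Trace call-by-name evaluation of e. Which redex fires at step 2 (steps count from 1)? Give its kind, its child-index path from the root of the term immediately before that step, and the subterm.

Answer: if at 1 : (if false then 8 else 2)

Trace:
step 0: (((\x.7) (if true then (\y.y) else (\z.false))) < (if false then 8 else 2))
step 1: [beta@0] (7 < (if false then 8 else 2))
step 2: [if@1] (7 < 2)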